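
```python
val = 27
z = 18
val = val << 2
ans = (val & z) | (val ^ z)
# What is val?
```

Trace:
`val = 27` → val = 27
`z = 18` → z = 18
`val = val << 2` → val = 108
`ans = (val & z) | (val ^ z)` → ans = 126
So val = 108

Answer: 108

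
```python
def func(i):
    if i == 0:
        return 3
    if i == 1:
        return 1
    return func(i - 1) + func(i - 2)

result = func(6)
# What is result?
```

Build up from base cases: func(0)=3, func(1)=1, func(2)=4, func(3)=5, func(4)=9, func(5)=14, func(6)=23

Answer: 23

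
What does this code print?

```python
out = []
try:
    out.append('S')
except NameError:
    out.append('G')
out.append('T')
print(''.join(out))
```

Execution trace: 'S' (try body, no exception) → 'T' (after the try/except). Output: ST

Answer: ST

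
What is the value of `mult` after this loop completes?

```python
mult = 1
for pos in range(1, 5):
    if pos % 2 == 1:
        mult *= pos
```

Product of odd numbers 1 to 4
`mult` takes the values: 1 → 3

Answer: 3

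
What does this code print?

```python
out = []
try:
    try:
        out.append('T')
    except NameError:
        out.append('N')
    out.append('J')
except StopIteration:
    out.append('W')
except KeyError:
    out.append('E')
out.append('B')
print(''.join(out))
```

Execution trace: 'T' (inner try body, no exception) → 'J' (try body, no exception) → 'B' (after the try/except). Output: TJB

Answer: TJB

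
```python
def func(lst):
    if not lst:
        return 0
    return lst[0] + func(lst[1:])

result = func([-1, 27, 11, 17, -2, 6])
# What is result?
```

(-1) + 27 + 11 + 17 + (-2) + 6 + 0 = 58

Answer: 58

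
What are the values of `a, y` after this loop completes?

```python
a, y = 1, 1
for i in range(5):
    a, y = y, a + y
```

Fibonacci: after 5 iterations
`a, y` takes the values: (1, 1) → (1, 2) → (2, 3) → (3, 5) → (5, 8) → (8, 13)

Answer: 8, 13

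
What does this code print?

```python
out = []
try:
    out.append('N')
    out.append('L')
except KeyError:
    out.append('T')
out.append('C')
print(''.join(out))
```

Execution trace: 'N' (try body) → 'L' (try body, no exception) → 'C' (after the try/except). Output: NLC

Answer: NLC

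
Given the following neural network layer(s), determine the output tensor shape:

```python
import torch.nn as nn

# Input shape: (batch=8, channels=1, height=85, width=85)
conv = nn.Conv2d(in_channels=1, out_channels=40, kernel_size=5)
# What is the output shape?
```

Input: (8, 1, 85, 85) -> Output: (8, 40, 81, 81)

Answer: (8, 40, 81, 81)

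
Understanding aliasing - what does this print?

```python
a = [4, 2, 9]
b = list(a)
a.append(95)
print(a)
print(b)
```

Key concept: list() constructor creates copy.
Step by step:
`a = [4, 2, 9]` → a = [4, 2, 9]
`b = list(a)` → b = [4, 2, 9]
`a.append(95)` → a = [4, 2, 9, 95]
`print(a)` → prints [4, 2, 9, 95]
`print(b)` → prints [4, 2, 9]

Answer:
[4, 2, 9, 95]
[4, 2, 9]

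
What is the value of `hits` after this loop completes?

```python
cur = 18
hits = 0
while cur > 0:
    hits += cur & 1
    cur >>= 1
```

Count set bits in 18 (binary: 0b10010)
`hits` takes the values: 0 → 1 → 2

Answer: 2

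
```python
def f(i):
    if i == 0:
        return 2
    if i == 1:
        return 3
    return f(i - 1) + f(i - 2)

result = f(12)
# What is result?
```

Build up from base cases: f(0)=2, f(1)=3, f(2)=5, f(3)=8, f(4)=13, f(5)=21, f(6)=34, ..., f(12)=610

Answer: 610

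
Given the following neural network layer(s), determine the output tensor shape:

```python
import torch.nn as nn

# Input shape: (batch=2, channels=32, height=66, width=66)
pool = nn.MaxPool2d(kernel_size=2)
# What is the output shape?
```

Input: (2, 32, 66, 66) -> Output: (2, 32, 33, 33)

Answer: (2, 32, 33, 33)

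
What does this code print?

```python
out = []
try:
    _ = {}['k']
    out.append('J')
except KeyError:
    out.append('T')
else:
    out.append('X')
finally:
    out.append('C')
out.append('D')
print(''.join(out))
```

Execution trace: 'T' (except KeyError) → 'C' (finally) → 'D' (after the try/except). Output: TCD

Answer: TCD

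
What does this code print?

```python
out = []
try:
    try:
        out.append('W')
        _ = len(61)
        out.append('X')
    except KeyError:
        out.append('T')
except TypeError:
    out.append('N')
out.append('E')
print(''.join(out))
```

Execution trace: 'W' (try body) → 'N' (outer except TypeError) → 'E' (after the try/except). Output: WNE

Answer: WNE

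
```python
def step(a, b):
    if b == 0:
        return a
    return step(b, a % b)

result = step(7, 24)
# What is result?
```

step(7, 24) -> step(24, 7) -> step(7, 3) -> step(3, 1) -> step(1, 0) -> 1

Answer: 1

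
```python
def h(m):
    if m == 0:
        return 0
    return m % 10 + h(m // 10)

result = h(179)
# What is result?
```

Sum of digits of 179: 9 + 7 + 1 = 17

Answer: 17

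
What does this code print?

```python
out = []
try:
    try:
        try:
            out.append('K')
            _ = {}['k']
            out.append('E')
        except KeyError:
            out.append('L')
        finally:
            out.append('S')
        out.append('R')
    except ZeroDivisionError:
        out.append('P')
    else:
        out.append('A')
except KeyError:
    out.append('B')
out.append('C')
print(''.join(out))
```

Execution trace: 'K' (inner try body) → 'L' (inner except KeyError) → 'S' (inner finally) → 'R' (try body, no exception) → 'A' (else) → 'C' (after the try/except). Output: KLSRAC

Answer: KLSRAC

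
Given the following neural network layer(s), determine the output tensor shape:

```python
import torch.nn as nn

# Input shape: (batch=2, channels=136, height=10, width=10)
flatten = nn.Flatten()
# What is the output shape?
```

Input: (2, 136, 10, 10) -> Output: (2, 13600)

Answer: (2, 13600)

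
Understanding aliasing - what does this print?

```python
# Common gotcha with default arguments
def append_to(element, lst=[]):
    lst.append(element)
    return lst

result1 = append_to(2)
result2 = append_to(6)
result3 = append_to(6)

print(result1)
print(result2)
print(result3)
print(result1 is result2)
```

Key concept: mutable default argument gotcha.
Step by step:
`result1 = append_to(2)` → result1 = [2]
`result2 = append_to(6)` → result1 = [2, 6] (same object as result2); result2 = [2, 6] (same object as result1)
`result3 = append_to(6)` → result1 = [2, 6, 6] (same object as result2, result3); result2 = [2, 6, 6] (same object as result1, result3); result3 = [2, 6, 6] (same object as result1, result2)
`print(result1)` → prints [2, 6, 6]
`print(result2)` → prints [2, 6, 6]
`print(result3)` → prints [2, 6, 6]
`print(result1 is result2)` → prints True

Answer:
[2, 6, 6]
[2, 6, 6]
[2, 6, 6]
True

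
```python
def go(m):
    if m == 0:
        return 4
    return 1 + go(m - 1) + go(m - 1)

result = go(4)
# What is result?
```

go(m) = 1 + 2·go(m-1), go(0)=4. Closed form: (4+1)·2^4 - 1 = 79.

Answer: 79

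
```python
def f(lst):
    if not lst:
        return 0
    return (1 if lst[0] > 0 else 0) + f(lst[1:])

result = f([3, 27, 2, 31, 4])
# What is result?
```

Count of positive elements in [3, 27, 2, 31, 4] = 5

Answer: 5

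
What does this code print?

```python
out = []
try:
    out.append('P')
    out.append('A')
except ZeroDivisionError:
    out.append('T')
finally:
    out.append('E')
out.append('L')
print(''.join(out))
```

Execution trace: 'P' (try body) → 'A' (try body, no exception) → 'E' (finally) → 'L' (after the try/except). Output: PAEL

Answer: PAEL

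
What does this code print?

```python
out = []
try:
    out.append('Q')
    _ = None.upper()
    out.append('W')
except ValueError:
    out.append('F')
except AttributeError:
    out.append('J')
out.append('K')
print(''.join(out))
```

Execution trace: 'Q' (try body) → 'J' (except AttributeError) → 'K' (after the try/except). Output: QJK

Answer: QJK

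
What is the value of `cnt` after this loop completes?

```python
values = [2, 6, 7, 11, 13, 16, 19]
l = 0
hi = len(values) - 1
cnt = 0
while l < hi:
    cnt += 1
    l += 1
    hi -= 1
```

Iterations until pointers meet (list length 7)
`cnt` takes the values: 0 → 1 → 2 → 3

Answer: 3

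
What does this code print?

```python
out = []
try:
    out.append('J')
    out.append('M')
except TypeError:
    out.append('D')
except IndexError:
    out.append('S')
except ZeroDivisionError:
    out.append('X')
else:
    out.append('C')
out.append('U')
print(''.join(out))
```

Execution trace: 'J' (try body) → 'M' (try body, no exception) → 'C' (else) → 'U' (after the try/except). Output: JMCU

Answer: JMCU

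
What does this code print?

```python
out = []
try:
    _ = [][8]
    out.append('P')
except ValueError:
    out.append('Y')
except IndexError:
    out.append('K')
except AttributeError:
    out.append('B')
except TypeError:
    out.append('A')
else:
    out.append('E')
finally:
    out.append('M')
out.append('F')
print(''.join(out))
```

Execution trace: 'K' (except IndexError) → 'M' (finally) → 'F' (after the try/except). Output: KMF

Answer: KMF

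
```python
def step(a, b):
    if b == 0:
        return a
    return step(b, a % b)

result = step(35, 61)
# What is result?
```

step(35, 61) -> step(61, 35) -> step(35, 26) -> step(26, 9) -> step(9, 8) -> step(8, 1) -> step(1, 0) -> 1

Answer: 1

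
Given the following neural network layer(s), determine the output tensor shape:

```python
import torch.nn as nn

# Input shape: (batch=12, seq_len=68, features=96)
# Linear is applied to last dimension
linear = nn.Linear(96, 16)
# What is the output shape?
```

Input: (12, 68, 96) -> Output: (12, 68, 16)

Answer: (12, 68, 16)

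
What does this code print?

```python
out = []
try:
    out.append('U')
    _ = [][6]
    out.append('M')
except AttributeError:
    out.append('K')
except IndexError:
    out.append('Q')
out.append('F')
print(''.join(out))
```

Execution trace: 'U' (try body) → 'Q' (except IndexError) → 'F' (after the try/except). Output: UQF

Answer: UQF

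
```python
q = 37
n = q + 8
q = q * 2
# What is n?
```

Trace:
`q = 37` → q = 37
`n = q + 8` → n = 45
`q = q * 2` → q = 74
So n = 45

Answer: 45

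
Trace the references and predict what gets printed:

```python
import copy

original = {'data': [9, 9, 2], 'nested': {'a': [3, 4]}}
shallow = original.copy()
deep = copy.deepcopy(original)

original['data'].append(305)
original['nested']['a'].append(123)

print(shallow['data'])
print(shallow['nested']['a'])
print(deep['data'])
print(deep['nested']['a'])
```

Key concept: comparing shallow vs deep copy.
Step by step:
`original = {'data': [9, 9, 2], 'nested': {'a': [3, 4]}}` → original = {'data': [9, 9, 2], 'nested': {'a': [3, 4]}}
`shallow = original.copy()` → shallow = {'data': [9, 9, 2], 'nested': {'a': [3, 4]}}
`deep = copy.deepcopy(original)` → deep = {'data': [9, 9, 2], 'nested': {'a': [3, 4]}}
`original['data'].append(305)` → original = {'data': [9, 9, 2, 305], 'nested': {'a': [3, 4]}}; shallow = {'data': [9, 9, 2, 305], 'nested': {'a': [3, 4]}}
`original['nested']['a'].append(123)` → original = {'data': [9, 9, 2, 305], 'nested': {'a': [3, 4, 123]}}; shallow = {'data': [9, 9, 2, 305], 'nested': {'a': [3, 4, 123]}}
`print(shallow['data'])` → prints [9, 9, 2, 305]
`print(shallow['nested']['a'])` → prints [3, 4, 123]
`print(deep['data'])` → prints [9, 9, 2]
`print(deep['nested']['a'])` → prints [3, 4]

Answer:
[9, 9, 2, 305]
[3, 4, 123]
[9, 9, 2]
[3, 4]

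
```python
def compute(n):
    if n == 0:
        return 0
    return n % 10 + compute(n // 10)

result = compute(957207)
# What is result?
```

Sum of digits of 957207: 7 + 0 + 2 + 7 + 5 + 9 = 30

Answer: 30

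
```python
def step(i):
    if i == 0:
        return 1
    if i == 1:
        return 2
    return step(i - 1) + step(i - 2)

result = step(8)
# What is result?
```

Build up from base cases: step(0)=1, step(1)=2, step(2)=3, step(3)=5, step(4)=8, step(5)=13, step(6)=21, ..., step(8)=55

Answer: 55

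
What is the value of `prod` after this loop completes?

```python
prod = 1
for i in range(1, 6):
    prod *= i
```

5! = 120
`prod` takes the values: 1 → 2 → 6 → 24 → 120

Answer: 120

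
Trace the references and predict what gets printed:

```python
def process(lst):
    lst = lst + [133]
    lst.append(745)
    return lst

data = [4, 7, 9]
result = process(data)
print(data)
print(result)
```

Key concept: rebinding parameter vs mutation.
Step by step:
`data = [4, 7, 9]` → data = [4, 7, 9]
`result = process(data)` → result = [4, 7, 9, 133, 745]
`print(data)` → prints [4, 7, 9]
`print(result)` → prints [4, 7, 9, 133, 745]

Answer:
[4, 7, 9]
[4, 7, 9, 133, 745]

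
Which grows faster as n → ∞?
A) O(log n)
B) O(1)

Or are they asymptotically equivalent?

O(log n) vs O(1): Higher order terms dominate.

Answer: A) O(log n) grows faster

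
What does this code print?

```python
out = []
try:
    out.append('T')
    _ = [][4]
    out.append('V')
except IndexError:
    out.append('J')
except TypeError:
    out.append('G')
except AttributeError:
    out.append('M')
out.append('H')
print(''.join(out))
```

Execution trace: 'T' (try body) → 'J' (except IndexError) → 'H' (after the try/except). Output: TJH

Answer: TJH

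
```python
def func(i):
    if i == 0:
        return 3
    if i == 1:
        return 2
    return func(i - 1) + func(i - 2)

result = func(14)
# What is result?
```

Build up from base cases: func(0)=3, func(1)=2, func(2)=5, func(3)=7, func(4)=12, func(5)=19, func(6)=31, ..., func(14)=1453

Answer: 1453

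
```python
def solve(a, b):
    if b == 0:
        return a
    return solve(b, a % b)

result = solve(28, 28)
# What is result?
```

solve(28, 28) -> solve(28, 0) -> 28

Answer: 28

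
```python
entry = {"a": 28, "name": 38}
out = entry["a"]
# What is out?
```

Trace:
`entry = {"a": 28, "name": 38}` → entry = {'a': 28, 'name': 38}
`out = entry["a"]` → out = 28
So out = 28

Answer: 28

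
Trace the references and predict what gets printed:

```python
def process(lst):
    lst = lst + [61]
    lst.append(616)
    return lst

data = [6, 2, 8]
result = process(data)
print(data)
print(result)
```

Key concept: rebinding parameter vs mutation.
Step by step:
`data = [6, 2, 8]` → data = [6, 2, 8]
`result = process(data)` → result = [6, 2, 8, 61, 616]
`print(data)` → prints [6, 2, 8]
`print(result)` → prints [6, 2, 8, 61, 616]

Answer:
[6, 2, 8]
[6, 2, 8, 61, 616]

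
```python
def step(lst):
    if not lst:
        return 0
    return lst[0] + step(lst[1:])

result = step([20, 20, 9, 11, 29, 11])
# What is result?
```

20 + 20 + 9 + 11 + 29 + 11 + 0 = 100

Answer: 100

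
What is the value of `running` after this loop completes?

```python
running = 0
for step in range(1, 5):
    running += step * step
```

Sum of squares 1² to 4² = 30
`running` takes the values: 0 → 1 → 5 → 14 → 30

Answer: 30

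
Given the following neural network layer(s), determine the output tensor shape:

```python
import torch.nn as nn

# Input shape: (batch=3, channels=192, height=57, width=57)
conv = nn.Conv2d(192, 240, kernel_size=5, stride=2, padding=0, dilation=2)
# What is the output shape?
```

Input: (3, 192, 57, 57) -> Output: (3, 240, 25, 25)

Answer: (3, 240, 25, 25)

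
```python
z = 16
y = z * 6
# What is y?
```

Trace:
`z = 16` → z = 16
`y = z * 6` → y = 96
So y = 96

Answer: 96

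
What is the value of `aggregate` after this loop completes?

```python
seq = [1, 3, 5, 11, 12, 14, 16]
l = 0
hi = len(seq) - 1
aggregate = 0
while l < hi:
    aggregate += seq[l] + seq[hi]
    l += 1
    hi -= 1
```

Sum of pairs from ends
`aggregate` takes the values: 0 → 17 → 34 → 51

Answer: 51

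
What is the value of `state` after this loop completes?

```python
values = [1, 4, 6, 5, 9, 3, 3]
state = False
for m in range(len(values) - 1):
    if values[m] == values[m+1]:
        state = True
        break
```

Check consecutive duplicates in [1, 4, 6, 5, 9, 3, 3]
`state` takes the values: False → True

Answer: True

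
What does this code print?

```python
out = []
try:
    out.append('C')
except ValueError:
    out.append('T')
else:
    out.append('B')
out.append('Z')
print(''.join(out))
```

Execution trace: 'C' (try body, no exception) → 'B' (else) → 'Z' (after the try/except). Output: CBZ

Answer: CBZ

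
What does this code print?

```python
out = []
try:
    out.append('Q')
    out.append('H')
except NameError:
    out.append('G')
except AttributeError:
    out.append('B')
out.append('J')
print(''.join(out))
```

Execution trace: 'Q' (try body) → 'H' (try body, no exception) → 'J' (after the try/except). Output: QHJ

Answer: QHJ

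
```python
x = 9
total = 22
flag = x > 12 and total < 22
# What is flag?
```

Trace:
`x = 9` → x = 9
`total = 22` → total = 22
`flag = x > 12 and total < 22` → flag = False
So flag = False

Answer: False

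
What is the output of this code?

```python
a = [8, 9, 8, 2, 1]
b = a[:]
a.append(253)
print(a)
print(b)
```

Key concept: slice [:] creates copy.
Step by step:
`a = [8, 9, 8, 2, 1]` → a = [8, 9, 8, 2, 1]
`b = a[:]` → b = [8, 9, 8, 2, 1]
`a.append(253)` → a = [8, 9, 8, 2, 1, 253]
`print(a)` → prints [8, 9, 8, 2, 1, 253]
`print(b)` → prints [8, 9, 8, 2, 1]

Answer:
[8, 9, 8, 2, 1, 253]
[8, 9, 8, 2, 1]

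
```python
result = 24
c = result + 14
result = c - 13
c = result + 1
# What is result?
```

Trace:
`result = 24` → result = 24
`c = result + 14` → c = 38
`result = c - 13` → result = 25
`c = result + 1` → c = 26
So result = 25

Answer: 25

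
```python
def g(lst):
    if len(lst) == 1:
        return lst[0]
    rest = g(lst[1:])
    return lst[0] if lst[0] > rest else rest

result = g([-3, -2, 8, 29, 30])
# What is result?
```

Recursive max over [-3, -2, 8, 29, 30] = 30

Answer: 30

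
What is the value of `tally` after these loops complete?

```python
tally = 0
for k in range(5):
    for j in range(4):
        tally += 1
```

5 * 4 = 20
`tally` takes the values: 0 → 1 → 2 → 3 → 4 → 5 → 6 → 7 → 8 → 9 → 10 → 11 → 12 → 13 → 14 → 15 → 16 → 17 → 18 → 19 → 20

Answer: 20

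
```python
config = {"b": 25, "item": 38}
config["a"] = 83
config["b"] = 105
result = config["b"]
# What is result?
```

Trace:
`config = {"b": 25, "item": 38}` → config = {'b': 25, 'item': 38}
`config["a"] = 83` → config = {'b': 25, 'item': 38, 'a': 83}
`config["b"] = 105` → config = {'b': 105, 'item': 38, 'a': 83}
`result = config["b"]` → result = 105
So result = 105

Answer: 105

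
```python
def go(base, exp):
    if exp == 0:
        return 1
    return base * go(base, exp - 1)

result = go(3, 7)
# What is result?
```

go(3, 7) = 3 * 3 * 3 * 3 * 3 * 3 * 3 = 2187

Answer: 2187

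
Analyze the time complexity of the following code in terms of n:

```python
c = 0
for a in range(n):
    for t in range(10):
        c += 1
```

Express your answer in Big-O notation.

Each loop level contributes: n × 1. Multiplying the contributions gives O(n).

Answer: O(n)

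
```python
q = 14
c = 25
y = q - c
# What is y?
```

Trace:
`q = 14` → q = 14
`c = 25` → c = 25
`y = q - c` → y = -11
So y = -11

Answer: -11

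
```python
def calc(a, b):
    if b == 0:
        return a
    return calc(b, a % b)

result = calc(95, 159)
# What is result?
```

calc(95, 159) -> calc(159, 95) -> calc(95, 64) -> calc(64, 31) -> calc(31, 2) -> calc(2, 1) -> calc(1, 0) -> 1

Answer: 1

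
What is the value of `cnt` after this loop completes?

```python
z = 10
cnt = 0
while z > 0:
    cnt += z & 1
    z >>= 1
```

Count set bits in 10 (binary: 0b1010)
`cnt` takes the values: 0 → 1 → 2

Answer: 2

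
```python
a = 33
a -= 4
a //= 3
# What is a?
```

Trace:
`a = 33` → a = 33
`a -= 4` → a = 29
`a //= 3` → a = 9
So a = 9

Answer: 9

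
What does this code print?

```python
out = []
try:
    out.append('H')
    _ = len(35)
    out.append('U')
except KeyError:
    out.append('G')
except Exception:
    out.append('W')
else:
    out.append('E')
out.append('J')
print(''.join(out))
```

Execution trace: 'H' (try body) → 'W' (except Exception) → 'J' (after the try/except). Output: HWJ

Answer: HWJ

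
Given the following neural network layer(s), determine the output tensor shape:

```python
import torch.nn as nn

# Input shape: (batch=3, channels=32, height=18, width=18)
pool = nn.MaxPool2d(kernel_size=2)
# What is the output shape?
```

Input: (3, 32, 18, 18) -> Output: (3, 32, 9, 9)

Answer: (3, 32, 9, 9)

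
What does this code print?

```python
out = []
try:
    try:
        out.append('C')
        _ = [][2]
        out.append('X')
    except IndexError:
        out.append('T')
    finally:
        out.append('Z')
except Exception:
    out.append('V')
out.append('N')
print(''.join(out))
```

Execution trace: 'C' (inner try body) → 'T' (inner except IndexError) → 'Z' (inner finally) → 'N' (after the try/except). Output: CTZN

Answer: CTZN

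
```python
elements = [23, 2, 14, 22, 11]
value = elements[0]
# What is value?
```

Trace:
`elements = [23, 2, 14, 22, 11]` → elements = [23, 2, 14, 22, 11]
`value = elements[0]` → value = 23
So value = 23

Answer: 23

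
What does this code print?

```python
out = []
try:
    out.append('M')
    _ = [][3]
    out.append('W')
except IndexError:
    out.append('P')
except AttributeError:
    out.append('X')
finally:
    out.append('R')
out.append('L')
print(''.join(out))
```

Execution trace: 'M' (try body) → 'P' (except IndexError) → 'R' (finally) → 'L' (after the try/except). Output: MPRL

Answer: MPRL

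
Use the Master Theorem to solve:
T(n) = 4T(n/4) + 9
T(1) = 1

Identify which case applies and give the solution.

a=4, b=4, f(n)=9. log_4(4) = 1. Since c=0 < 1, Case 1 applies: T(n) = Θ(n^log_b(a)) = O(n).

Answer: O(n) - Case 1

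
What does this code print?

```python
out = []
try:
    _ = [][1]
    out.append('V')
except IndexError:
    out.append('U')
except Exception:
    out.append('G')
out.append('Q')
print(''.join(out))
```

Execution trace: 'U' (except IndexError) → 'Q' (after the try/except). Output: UQ

Answer: UQ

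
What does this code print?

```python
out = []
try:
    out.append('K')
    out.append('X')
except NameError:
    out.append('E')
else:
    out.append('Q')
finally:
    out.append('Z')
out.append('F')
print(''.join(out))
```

Execution trace: 'K' (try body) → 'X' (try body, no exception) → 'Q' (else) → 'Z' (finally) → 'F' (after the try/except). Output: KXQZF

Answer: KXQZF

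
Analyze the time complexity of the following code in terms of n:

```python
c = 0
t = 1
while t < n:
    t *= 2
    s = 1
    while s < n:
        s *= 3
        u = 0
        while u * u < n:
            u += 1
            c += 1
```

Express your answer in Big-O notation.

Each loop level contributes: log n × log n × √n. Multiplying the contributions gives O(√n log² n).

Answer: O(√n log² n)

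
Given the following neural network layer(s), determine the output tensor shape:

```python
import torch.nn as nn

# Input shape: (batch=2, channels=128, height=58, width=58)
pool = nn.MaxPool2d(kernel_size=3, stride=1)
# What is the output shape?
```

Input: (2, 128, 58, 58) -> Output: (2, 128, 56, 56)

Answer: (2, 128, 56, 56)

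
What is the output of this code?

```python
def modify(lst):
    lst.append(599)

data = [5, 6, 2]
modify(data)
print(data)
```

Key concept: function modifies passed list.
Step by step:
`data = [5, 6, 2]` → data = [5, 6, 2]
`modify(data)` → data = [5, 6, 2, 599]
`print(data)` → prints [5, 6, 2, 599]

Answer: [5, 6, 2, 599]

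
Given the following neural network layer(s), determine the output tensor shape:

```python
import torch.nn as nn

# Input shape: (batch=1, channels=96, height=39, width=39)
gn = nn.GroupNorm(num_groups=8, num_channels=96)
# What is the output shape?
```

Input: (1, 96, 39, 39) -> Output: (1, 96, 39, 39)

Answer: (1, 96, 39, 39)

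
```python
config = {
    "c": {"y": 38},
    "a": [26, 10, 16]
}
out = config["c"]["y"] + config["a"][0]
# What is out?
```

Trace:
`config = { ...` → config = {'c': {'y': 38}, 'a': [26, 10, 16]}
`out = config["c"]["y"] + config["a"][0]` → out = 64
So out = 64

Answer: 64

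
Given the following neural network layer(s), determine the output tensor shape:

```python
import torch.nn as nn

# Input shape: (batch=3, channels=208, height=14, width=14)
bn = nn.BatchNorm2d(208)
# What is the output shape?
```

Input: (3, 208, 14, 14) -> Output: (3, 208, 14, 14)

Answer: (3, 208, 14, 14)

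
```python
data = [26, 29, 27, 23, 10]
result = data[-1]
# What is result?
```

Trace:
`data = [26, 29, 27, 23, 10]` → data = [26, 29, 27, 23, 10]
`result = data[-1]` → result = 10
So result = 10

Answer: 10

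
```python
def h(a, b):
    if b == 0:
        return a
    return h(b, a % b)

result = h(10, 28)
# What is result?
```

h(10, 28) -> h(28, 10) -> h(10, 8) -> h(8, 2) -> h(2, 0) -> 2

Answer: 2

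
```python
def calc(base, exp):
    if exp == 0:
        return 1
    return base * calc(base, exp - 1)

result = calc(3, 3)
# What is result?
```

calc(3, 3) = 3 * 3 * 3 = 27

Answer: 27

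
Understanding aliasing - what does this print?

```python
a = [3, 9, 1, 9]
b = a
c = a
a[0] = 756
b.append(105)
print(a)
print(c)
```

Key concept: multiple aliases.
Step by step:
`a = [3, 9, 1, 9]` → a = [3, 9, 1, 9]
`b = a` → b = [3, 9, 1, 9] (same object as a)
`c = a` → c = [3, 9, 1, 9] (same object as a, b)
`a[0] = 756` → a = [756, 9, 1, 9] (same object as b, c); b = [756, 9, 1, 9] (same object as a, c); c = [756, 9, 1, 9] (same object as a, b)
`b.append(105)` → a = [756, 9, 1, 9, 105] (same object as b, c); b = [756, 9, 1, 9, 105] (same object as a, c); c = [756, 9, 1, 9, 105] (same object as a, b)
`print(a)` → prints [756, 9, 1, 9, 105]
`print(c)` → prints [756, 9, 1, 9, 105]

Answer:
[756, 9, 1, 9, 105]
[756, 9, 1, 9, 105]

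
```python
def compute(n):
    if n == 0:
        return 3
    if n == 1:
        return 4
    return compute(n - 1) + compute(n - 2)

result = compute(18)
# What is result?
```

Build up from base cases: compute(0)=3, compute(1)=4, compute(2)=7, compute(3)=11, compute(4)=18, compute(5)=29, compute(6)=47, ..., compute(18)=15127

Answer: 15127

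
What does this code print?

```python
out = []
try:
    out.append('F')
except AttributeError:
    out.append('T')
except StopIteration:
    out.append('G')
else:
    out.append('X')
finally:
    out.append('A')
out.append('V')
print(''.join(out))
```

Execution trace: 'F' (try body, no exception) → 'X' (else) → 'A' (finally) → 'V' (after the try/except). Output: FXAV

Answer: FXAV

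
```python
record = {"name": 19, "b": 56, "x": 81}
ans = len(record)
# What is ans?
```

Trace:
`record = {"name": 19, "b": 56, "x": 81}` → record = {'name': 19, 'b': 56, 'x': 81}
`ans = len(record)` → ans = 3
So ans = 3

Answer: 3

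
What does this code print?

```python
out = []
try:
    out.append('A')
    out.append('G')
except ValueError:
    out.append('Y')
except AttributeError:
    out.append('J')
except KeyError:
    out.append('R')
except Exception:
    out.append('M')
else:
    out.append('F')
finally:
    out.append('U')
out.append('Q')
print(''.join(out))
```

Execution trace: 'A' (try body) → 'G' (try body, no exception) → 'F' (else) → 'U' (finally) → 'Q' (after the try/except). Output: AGFUQ

Answer: AGFUQ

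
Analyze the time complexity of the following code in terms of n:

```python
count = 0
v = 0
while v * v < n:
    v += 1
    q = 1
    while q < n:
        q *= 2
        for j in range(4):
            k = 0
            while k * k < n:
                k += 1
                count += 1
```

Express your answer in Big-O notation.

Each loop level contributes: √n × log n × 1 × √n. Multiplying the contributions gives O(n log n).

Answer: O(n log n)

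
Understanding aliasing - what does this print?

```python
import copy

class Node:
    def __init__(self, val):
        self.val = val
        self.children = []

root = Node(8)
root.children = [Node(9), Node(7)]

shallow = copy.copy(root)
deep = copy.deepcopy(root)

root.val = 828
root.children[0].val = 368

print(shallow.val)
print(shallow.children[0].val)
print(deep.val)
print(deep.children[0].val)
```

Key concept: deep copy with custom objects.
Step by step:
`root = Node(8)` → root = Node(val=8, children=[])
`root.children = [Node(9), Node(7)]` → root = Node(val=8, children=[Node(val=9, children=[]), Node(val=7, children=[])])
`shallow = copy.copy(root)` → shallow = Node(val=8, children=[Node(val=9, children=[]), Node(val=7, children=[])])
`deep = copy.deepcopy(root)` → deep = Node(val=8, children=[Node(val=9, children=[]), Node(val=7, children=[])])
`root.val = 828` → root = Node(val=828, children=[Node(val=9, children=[]), Node(val=7, children=[])])
`root.children[0].val = 368` → root = Node(val=828, children=[Node(val=368, children=[]), Node(val=7, children=[])]); shallow = Node(val=8, children=[Node(val=368, children=[]), Node(val=7, children=[])])
`print(shallow.val)` → prints 8
`print(shallow.children[0].val)` → prints 368
`print(deep.val)` → prints 8
`print(deep.children[0].val)` → prints 9

Answer:
8
368
8
9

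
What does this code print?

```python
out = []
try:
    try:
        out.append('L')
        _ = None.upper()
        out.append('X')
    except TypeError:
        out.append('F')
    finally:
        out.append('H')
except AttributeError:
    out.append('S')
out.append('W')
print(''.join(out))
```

Execution trace: 'L' (try body) → 'H' (finally) → 'S' (outer except AttributeError) → 'W' (after the try/except). Output: LHSW

Answer: LHSW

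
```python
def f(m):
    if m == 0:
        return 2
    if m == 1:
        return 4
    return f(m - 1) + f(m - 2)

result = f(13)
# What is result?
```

Build up from base cases: f(0)=2, f(1)=4, f(2)=6, f(3)=10, f(4)=16, f(5)=26, f(6)=42, ..., f(13)=1220

Answer: 1220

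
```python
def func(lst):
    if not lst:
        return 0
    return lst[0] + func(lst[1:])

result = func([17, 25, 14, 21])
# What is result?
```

17 + 25 + 14 + 21 + 0 = 77

Answer: 77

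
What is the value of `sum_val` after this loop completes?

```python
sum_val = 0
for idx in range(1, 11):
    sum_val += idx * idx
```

Sum of squares 1² to 10² = 385
`sum_val` takes the values: 0 → 1 → 5 → 14 → 30 → 55 → 91 → 140 → 204 → 285 → 385

Answer: 385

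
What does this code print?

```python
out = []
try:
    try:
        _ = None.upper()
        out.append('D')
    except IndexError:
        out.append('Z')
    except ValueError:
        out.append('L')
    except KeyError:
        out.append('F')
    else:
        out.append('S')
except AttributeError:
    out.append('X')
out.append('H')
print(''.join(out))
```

Execution trace: 'X' (outer except AttributeError) → 'H' (after the try/except). Output: XH

Answer: XH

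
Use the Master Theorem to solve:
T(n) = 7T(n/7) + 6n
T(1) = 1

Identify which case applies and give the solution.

a=7, b=7, f(n)=6n. log_7(7) = 1. Since c=1 = 1, Case 2 applies: T(n) = Θ(n^log_b(a) · log n) = O(n log n).

Answer: O(n log n) - Case 2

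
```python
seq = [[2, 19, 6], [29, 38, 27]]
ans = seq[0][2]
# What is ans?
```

Trace:
`seq = [[2, 19, 6], [29, 38, 27]]` → seq = [[2, 19, 6], [29, 38, 27]]
`ans = seq[0][2]` → ans = 6
So ans = 6

Answer: 6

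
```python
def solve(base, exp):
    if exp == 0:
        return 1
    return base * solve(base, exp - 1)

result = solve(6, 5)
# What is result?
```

solve(6, 5) = 6 * 6 * 6 * 6 * 6 = 7776

Answer: 7776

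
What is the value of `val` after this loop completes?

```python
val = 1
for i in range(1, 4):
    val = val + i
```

Start at 1, add 1 through 3
`val` takes the values: 1 → 2 → 4 → 7

Answer: 7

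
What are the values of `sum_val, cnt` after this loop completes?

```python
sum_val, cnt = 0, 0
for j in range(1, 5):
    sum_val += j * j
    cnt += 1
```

Sum of squares and count
`sum_val, cnt` takes the values: (0, 0) → (1, 0) → (1, 1) → (5, 1) → (5, 2) → (14, 2) → (14, 3) → (30, 3) → (30, 4)

Answer: 30, 4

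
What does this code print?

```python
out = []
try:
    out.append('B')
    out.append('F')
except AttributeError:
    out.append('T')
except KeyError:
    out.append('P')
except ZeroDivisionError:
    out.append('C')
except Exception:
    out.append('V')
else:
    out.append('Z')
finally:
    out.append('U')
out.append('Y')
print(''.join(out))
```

Execution trace: 'B' (try body) → 'F' (try body, no exception) → 'Z' (else) → 'U' (finally) → 'Y' (after the try/except). Output: BFZUY

Answer: BFZUY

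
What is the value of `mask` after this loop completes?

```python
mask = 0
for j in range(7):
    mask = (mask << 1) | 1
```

Build 7 consecutive 1-bits: 0b1111111
`mask` takes the values: 0 → 1 → 3 → 7 → 15 → 31 → 63 → 127

Answer: 127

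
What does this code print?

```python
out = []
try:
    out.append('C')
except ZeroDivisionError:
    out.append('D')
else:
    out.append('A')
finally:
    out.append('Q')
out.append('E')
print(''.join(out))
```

Execution trace: 'C' (try body, no exception) → 'A' (else) → 'Q' (finally) → 'E' (after the try/except). Output: CAQE

Answer: CAQE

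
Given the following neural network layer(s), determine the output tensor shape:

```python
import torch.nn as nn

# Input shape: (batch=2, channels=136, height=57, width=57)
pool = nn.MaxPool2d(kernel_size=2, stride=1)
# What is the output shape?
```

Input: (2, 136, 57, 57) -> Output: (2, 136, 56, 56)

Answer: (2, 136, 56, 56)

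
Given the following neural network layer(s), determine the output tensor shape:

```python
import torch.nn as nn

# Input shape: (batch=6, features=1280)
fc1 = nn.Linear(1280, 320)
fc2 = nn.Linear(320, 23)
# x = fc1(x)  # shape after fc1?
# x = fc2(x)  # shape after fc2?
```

Input: (6, 1280) -> after fc1: (6, 320) -> Output: (6, 23)

Answer: (6, 23)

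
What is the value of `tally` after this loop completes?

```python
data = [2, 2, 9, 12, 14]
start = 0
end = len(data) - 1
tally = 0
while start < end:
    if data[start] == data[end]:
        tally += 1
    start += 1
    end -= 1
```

Count matching pairs from ends
`tally` takes the values: 0

Answer: 0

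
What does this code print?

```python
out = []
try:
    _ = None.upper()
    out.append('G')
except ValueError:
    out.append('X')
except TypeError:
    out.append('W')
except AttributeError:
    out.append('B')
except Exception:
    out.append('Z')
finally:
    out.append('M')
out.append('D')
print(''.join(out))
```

Execution trace: 'B' (except AttributeError) → 'M' (finally) → 'D' (after the try/except). Output: BMD

Answer: BMD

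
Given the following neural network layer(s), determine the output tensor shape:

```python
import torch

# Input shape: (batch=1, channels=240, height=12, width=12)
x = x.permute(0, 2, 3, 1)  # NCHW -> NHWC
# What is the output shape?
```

Input: (1, 240, 12, 12) -> Output: (1, 12, 12, 240)

Answer: (1, 12, 12, 240)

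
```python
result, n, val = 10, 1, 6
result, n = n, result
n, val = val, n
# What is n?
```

Trace:
`result, n, val = 10, 1, 6` → result = 10; n = 1; val = 6
`result, n = n, result` → result = 1; n = 10
`n, val = val, n` → n = 6; val = 10
So n = 6

Answer: 6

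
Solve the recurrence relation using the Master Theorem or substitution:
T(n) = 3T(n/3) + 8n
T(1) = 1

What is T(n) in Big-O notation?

By Master Theorem: a=3, b=3, f(n)=8n. Since log_3(3) = 1 and f(n) = Θ(n^1), Case 2 applies. T(n) = O(n log n).

Answer: O(n log n)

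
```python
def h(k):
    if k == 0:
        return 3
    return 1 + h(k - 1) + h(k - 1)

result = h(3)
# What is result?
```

h(k) = 1 + 2·h(k-1), h(0)=3. Closed form: (3+1)·2^3 - 1 = 31.

Answer: 31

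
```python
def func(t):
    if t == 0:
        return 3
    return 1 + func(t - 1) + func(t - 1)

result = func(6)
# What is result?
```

func(t) = 1 + 2·func(t-1), func(0)=3. Closed form: (3+1)·2^6 - 1 = 255.

Answer: 255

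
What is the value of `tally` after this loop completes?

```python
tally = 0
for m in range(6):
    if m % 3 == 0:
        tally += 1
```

Count numbers divisible by 3 in range(6)
`tally` takes the values: 0 → 1 → 2

Answer: 2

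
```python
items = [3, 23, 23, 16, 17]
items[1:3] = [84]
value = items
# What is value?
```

Trace:
`items = [3, 23, 23, 16, 17]` → items = [3, 23, 23, 16, 17]
`items[1:3] = [84]` → items = [3, 84, 16, 17]
`value = items` → value = [3, 84, 16, 17]
So value = [3, 84, 16, 17]

Answer: [3, 84, 16, 17]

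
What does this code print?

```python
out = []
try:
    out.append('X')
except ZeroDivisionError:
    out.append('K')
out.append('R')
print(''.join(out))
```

Execution trace: 'X' (try body, no exception) → 'R' (after the try/except). Output: XR

Answer: XR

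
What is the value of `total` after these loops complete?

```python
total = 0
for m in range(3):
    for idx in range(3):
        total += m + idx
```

Sum of all m+idx for m,idx in 3x3
`total` takes the values: 0 → 1 → 3 → 4 → 6 → 9 → 11 → 14 → 18

Answer: 18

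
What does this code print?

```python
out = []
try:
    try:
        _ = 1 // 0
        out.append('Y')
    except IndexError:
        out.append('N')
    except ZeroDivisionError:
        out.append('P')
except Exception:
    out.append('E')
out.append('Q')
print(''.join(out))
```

Execution trace: 'P' (inner except ZeroDivisionError) → 'Q' (after the try/except). Output: PQ

Answer: PQ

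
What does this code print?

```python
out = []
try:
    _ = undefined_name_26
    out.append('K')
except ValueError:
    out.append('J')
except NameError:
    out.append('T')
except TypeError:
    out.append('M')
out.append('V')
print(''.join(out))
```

Execution trace: 'T' (except NameError) → 'V' (after the try/except). Output: TV

Answer: TV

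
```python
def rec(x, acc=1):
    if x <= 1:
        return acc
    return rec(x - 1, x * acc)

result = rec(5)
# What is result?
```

Accumulator trace (n, acc): (5, 1) -> (4, 5) -> (3, 20) -> (2, 60) -> (1, 120) -> return 120

Answer: 120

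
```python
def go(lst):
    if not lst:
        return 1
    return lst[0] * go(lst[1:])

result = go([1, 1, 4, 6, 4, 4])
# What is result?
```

Product over [1, 1, 4, 6, 4, 4] = 1 * 1 * 4 * 6 * 4 * 4 = 384

Answer: 384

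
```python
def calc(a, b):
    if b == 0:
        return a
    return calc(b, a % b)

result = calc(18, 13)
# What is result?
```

calc(18, 13) -> calc(13, 5) -> calc(5, 3) -> calc(3, 2) -> calc(2, 1) -> calc(1, 0) -> 1

Answer: 1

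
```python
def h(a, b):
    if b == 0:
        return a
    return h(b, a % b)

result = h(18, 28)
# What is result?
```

h(18, 28) -> h(28, 18) -> h(18, 10) -> h(10, 8) -> h(8, 2) -> h(2, 0) -> 2

Answer: 2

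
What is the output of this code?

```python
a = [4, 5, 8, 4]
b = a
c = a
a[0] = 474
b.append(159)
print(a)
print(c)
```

Key concept: multiple aliases.
Step by step:
`a = [4, 5, 8, 4]` → a = [4, 5, 8, 4]
`b = a` → b = [4, 5, 8, 4] (same object as a)
`c = a` → c = [4, 5, 8, 4] (same object as a, b)
`a[0] = 474` → a = [474, 5, 8, 4] (same object as b, c); b = [474, 5, 8, 4] (same object as a, c); c = [474, 5, 8, 4] (same object as a, b)
`b.append(159)` → a = [474, 5, 8, 4, 159] (same object as b, c); b = [474, 5, 8, 4, 159] (same object as a, c); c = [474, 5, 8, 4, 159] (same object as a, b)
`print(a)` → prints [474, 5, 8, 4, 159]
`print(c)` → prints [474, 5, 8, 4, 159]

Answer:
[474, 5, 8, 4, 159]
[474, 5, 8, 4, 159]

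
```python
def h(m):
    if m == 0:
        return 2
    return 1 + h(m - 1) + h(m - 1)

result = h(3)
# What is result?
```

h(m) = 1 + 2·h(m-1), h(0)=2. Closed form: (2+1)·2^3 - 1 = 23.

Answer: 23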